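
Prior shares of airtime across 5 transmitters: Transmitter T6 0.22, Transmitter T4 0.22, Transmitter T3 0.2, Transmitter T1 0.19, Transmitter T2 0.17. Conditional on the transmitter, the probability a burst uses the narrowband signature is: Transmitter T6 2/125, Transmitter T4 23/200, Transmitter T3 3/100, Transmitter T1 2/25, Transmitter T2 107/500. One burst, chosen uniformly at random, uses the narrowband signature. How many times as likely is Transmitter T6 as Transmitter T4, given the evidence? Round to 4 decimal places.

0.1391

By Bayes' rule, posterior ∝ prior × likelihood:
  Transmitter T6: 0.22 × 0.016 = 0.00352
  Transmitter T4: 0.22 × 0.115 = 0.0253
  Transmitter T3: 0.2 × 0.03 = 0.006
  Transmitter T1: 0.19 × 0.08 = 0.0152
  Transmitter T2: 0.17 × 0.214 = 0.03638
Normalizing constant = 0.0864.
The ratio is 0.00352 / 0.0253 (the normalizer cancels) = 0.1391.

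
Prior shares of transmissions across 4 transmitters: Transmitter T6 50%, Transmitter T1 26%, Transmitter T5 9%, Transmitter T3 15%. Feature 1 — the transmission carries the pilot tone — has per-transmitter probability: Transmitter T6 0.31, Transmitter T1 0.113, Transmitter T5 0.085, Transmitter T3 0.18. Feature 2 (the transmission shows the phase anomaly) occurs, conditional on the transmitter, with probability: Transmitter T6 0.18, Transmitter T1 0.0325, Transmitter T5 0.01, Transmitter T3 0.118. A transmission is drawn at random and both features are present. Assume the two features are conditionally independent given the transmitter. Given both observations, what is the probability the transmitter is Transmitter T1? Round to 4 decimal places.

Compute prior × likelihood for every hypothesis:
  Transmitter T6: 0.5 × 0.31 × 0.18 = 0.0279
  Transmitter T1: 0.26 × 0.113 × 0.0325 = 0.00095485
  Transmitter T5: 0.09 × 0.085 × 0.01 = 0.0000765
  Transmitter T3: 0.15 × 0.18 × 0.118 = 0.003186
Sum = 0.03211735.
P(Transmitter T1 | evidence) = 0.00095485 / 0.03211735 ≈ 0.0297.

0.0297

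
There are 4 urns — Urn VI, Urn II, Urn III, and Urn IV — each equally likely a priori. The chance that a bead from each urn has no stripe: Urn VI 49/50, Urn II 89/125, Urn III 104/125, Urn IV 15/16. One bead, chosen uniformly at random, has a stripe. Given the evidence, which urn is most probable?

Urn II

Taking complements, P(striped | each) = Urn VI 0.02, Urn II 0.288, Urn III 0.168, Urn IV 0.0625.
With a uniform prior (1/4 each), posterior ∝ likelihood:
  Urn VI: 0.02
  Urn II: 0.288
  Urn III: 0.168
  Urn IV: 0.0625
Sum = 0.5385.
Largest term belongs to Urn II, so Urn II is most probable.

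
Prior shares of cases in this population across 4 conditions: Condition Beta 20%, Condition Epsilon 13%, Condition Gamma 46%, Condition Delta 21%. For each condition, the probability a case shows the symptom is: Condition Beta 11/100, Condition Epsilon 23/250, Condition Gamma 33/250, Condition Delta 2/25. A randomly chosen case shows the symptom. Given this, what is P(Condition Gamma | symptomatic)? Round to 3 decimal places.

Compute prior × likelihood for every hypothesis:
  Condition Beta: 0.2 × 0.11 = 0.022
  Condition Epsilon: 0.13 × 0.092 = 0.01196
  Condition Gamma: 0.46 × 0.132 = 0.06072
  Condition Delta: 0.21 × 0.08 = 0.0168
Normalizing constant = 0.11148.
P(Condition Gamma | evidence) = 0.06072 / 0.11148 ≈ 0.545.

0.545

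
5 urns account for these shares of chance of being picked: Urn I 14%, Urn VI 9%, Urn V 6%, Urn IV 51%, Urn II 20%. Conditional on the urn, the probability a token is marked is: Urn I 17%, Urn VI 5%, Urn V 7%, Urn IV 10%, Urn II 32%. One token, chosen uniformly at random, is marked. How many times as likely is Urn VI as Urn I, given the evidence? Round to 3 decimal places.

Compute prior × likelihood for every hypothesis:
  Urn I: 0.14 × 0.17 = 0.0238
  Urn VI: 0.09 × 0.05 = 0.0045
  Urn V: 0.06 × 0.07 = 0.0042
  Urn IV: 0.51 × 0.1 = 0.051
  Urn II: 0.2 × 0.32 = 0.064
Total = 0.1475.
The ratio is 0.0045 / 0.0238 (the normalizer cancels) = 0.189.

0.189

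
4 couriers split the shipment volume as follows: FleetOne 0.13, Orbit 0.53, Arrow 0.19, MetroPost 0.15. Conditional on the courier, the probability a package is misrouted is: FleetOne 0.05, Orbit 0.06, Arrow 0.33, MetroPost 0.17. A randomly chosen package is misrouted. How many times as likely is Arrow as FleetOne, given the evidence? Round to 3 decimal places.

Compute prior × likelihood for every hypothesis:
  FleetOne: 0.13 × 0.05 = 0.0065
  Orbit: 0.53 × 0.06 = 0.0318
  Arrow: 0.19 × 0.33 = 0.0627
  MetroPost: 0.15 × 0.17 = 0.0255
Total = 0.1265.
The ratio is 0.0627 / 0.0065 (the normalizer cancels) = 9.646.

9.646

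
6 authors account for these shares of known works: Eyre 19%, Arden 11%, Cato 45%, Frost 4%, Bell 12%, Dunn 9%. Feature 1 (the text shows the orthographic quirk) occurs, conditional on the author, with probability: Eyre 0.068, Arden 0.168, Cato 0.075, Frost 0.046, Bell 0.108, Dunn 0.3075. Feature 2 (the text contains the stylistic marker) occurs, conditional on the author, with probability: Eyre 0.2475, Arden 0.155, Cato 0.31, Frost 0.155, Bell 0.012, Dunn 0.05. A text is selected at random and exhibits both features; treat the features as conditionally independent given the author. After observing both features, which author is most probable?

Cato

By Bayes' rule, posterior ∝ prior × likelihood:
  Eyre: 0.19 × 0.068 × 0.2475 = 0.0031977
  Arden: 0.11 × 0.168 × 0.155 = 0.0028644
  Cato: 0.45 × 0.075 × 0.31 = 0.0104625
  Frost: 0.04 × 0.046 × 0.155 = 0.0002852
  Bell: 0.12 × 0.108 × 0.012 = 0.00015552
  Dunn: 0.09 × 0.3075 × 0.05 = 0.00138375
Sum = 0.01834907.
Largest term belongs to Cato, so Cato is most probable.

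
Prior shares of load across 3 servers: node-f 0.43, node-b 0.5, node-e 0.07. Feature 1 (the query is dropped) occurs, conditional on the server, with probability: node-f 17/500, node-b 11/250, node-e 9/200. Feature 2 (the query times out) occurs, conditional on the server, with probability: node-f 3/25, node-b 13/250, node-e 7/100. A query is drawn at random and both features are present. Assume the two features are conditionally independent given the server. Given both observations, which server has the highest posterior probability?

Compute prior × likelihood for every hypothesis:
  node-f: 0.43 × 0.034 × 0.12 = 0.0017544
  node-b: 0.5 × 0.044 × 0.052 = 0.001144
  node-e: 0.07 × 0.045 × 0.07 = 0.0002205
Normalizing constant = 0.0031189.
Largest term belongs to node-f, so node-f is most probable.

node-f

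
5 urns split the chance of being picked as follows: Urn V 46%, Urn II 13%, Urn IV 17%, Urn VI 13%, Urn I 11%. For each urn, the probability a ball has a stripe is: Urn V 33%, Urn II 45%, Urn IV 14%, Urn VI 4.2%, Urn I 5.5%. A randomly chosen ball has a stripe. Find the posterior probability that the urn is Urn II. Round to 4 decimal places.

0.2382

By Bayes' rule, posterior ∝ prior × likelihood:
  Urn V: 0.46 × 0.33 = 0.1518
  Urn II: 0.13 × 0.45 = 0.0585
  Urn IV: 0.17 × 0.14 = 0.0238
  Urn VI: 0.13 × 0.042 = 0.00546
  Urn I: 0.11 × 0.055 = 0.00605
Normalizing constant = 0.24561.
P(Urn II | evidence) = 0.0585 / 0.24561 ≈ 0.2382.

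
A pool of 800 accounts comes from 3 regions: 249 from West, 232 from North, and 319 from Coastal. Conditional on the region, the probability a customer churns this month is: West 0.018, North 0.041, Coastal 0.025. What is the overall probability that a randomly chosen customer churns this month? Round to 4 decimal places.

Prior × likelihood for each hypothesis:
  West: 0.31125 × 0.018 = 0.0056025
  North: 0.29 × 0.041 = 0.01189
  Coastal: 0.39875 × 0.025 = 0.00996875
P(churn) = 0.0056025 + 0.01189 + 0.00996875 = 0.02746125 → 0.0275.

0.0275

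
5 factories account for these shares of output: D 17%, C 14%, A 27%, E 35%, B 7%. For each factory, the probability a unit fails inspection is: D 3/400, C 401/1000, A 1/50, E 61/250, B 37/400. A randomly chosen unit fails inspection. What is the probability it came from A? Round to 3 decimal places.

0.035

Compute prior × likelihood for every hypothesis:
  D: 0.17 × 0.0075 = 0.001275
  C: 0.14 × 0.401 = 0.05614
  A: 0.27 × 0.02 = 0.0054
  E: 0.35 × 0.244 = 0.0854
  B: 0.07 × 0.0925 = 0.006475
Sum = 0.15469.
P(A | evidence) = 0.0054 / 0.15469 ≈ 0.035.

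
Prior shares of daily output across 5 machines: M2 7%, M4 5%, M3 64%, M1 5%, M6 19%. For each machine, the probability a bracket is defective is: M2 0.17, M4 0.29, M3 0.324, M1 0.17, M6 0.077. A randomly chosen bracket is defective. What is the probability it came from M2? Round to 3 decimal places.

0.046

By Bayes' rule, posterior ∝ prior × likelihood:
  M2: 0.07 × 0.17 = 0.0119
  M4: 0.05 × 0.29 = 0.0145
  M3: 0.64 × 0.324 = 0.20736
  M1: 0.05 × 0.17 = 0.0085
  M6: 0.19 × 0.077 = 0.01463
Total = 0.25689.
P(M2 | evidence) = 0.0119 / 0.25689 ≈ 0.046.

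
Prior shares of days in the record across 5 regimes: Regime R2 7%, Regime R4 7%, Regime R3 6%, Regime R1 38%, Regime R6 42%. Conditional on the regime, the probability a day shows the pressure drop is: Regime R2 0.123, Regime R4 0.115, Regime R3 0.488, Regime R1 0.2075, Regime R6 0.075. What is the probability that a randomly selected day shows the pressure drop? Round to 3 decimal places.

0.156

Prior × likelihood for each hypothesis:
  Regime R2: 0.07 × 0.123 = 0.00861
  Regime R4: 0.07 × 0.115 = 0.00805
  Regime R3: 0.06 × 0.488 = 0.02928
  Regime R1: 0.38 × 0.2075 = 0.07885
  Regime R6: 0.42 × 0.075 = 0.0315
P(drop) = 0.00861 + 0.00805 + 0.02928 + 0.07885 + 0.0315 = 0.15629 → 0.156.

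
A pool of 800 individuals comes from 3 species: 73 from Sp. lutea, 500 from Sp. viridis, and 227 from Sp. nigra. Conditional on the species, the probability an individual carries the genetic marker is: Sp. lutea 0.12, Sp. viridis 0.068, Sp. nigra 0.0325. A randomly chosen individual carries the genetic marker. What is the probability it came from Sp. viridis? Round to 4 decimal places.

0.6781

By Bayes' rule, posterior ∝ prior × likelihood:
  Sp. lutea: 0.09125 × 0.12 = 0.01095
  Sp. viridis: 0.625 × 0.068 = 0.0425
  Sp. nigra: 0.28375 × 0.0325 = 0.009221875
Normalizing constant = 0.062671875.
P(Sp. viridis | evidence) = 0.0425 / 0.062671875 ≈ 0.6781.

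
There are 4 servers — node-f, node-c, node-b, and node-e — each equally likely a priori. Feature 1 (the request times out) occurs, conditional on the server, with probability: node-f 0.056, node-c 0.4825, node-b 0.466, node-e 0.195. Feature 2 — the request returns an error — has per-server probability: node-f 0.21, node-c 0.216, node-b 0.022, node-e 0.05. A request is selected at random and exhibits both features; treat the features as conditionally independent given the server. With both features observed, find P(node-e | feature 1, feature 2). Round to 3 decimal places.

0.072

With a uniform prior (1/4 each), posterior ∝ likelihood:
  node-f: 0.056 × 0.21 = 0.01176
  node-c: 0.4825 × 0.216 = 0.10422
  node-b: 0.466 × 0.022 = 0.010252
  node-e: 0.195 × 0.05 = 0.00975
Sum = 0.135982.
P(node-e | evidence) = 0.00975 / 0.135982 ≈ 0.072.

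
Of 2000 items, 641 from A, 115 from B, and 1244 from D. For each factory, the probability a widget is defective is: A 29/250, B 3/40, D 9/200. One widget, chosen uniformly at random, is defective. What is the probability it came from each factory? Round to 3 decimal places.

A 0.535, B 0.062, D 0.403

Unnormalized posteriors (prior × likelihood):
  A: 0.3205 × 0.116 = 0.037178
  B: 0.0575 × 0.075 = 0.0043125
  D: 0.622 × 0.045 = 0.02799
Sum = 0.0694805.
P(A | defective) = 0.037178/0.0694805 ≈ 0.535
P(B | defective) = 0.0043125/0.0694805 ≈ 0.062
P(D | defective) = 0.02799/0.0694805 ≈ 0.403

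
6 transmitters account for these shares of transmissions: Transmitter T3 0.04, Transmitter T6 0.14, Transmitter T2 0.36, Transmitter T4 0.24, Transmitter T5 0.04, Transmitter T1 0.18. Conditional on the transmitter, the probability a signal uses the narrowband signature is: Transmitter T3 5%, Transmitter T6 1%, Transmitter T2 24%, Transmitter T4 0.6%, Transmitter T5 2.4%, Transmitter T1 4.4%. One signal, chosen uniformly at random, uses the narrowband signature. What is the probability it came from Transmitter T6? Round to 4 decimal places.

Compute prior × likelihood for every hypothesis:
  Transmitter T3: 0.04 × 0.05 = 0.002
  Transmitter T6: 0.14 × 0.01 = 0.0014
  Transmitter T2: 0.36 × 0.24 = 0.0864
  Transmitter T4: 0.24 × 0.006 = 0.00144
  Transmitter T5: 0.04 × 0.024 = 0.00096
  Transmitter T1: 0.18 × 0.044 = 0.00792
Sum = 0.10012.
P(Transmitter T6 | evidence) = 0.0014 / 0.10012 ≈ 0.0140.

0.0140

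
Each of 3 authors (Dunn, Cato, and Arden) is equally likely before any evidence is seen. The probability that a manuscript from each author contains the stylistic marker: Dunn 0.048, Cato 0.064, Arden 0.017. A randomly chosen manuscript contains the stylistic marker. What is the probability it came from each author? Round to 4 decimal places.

Dunn 0.3721, Cato 0.4961, Arden 0.1318

Since the prior is uniform, the posterior is proportional to the likelihood:
  Dunn: 0.048
  Cato: 0.064
  Arden: 0.017
Total = 0.129.
P(Dunn | marker) = 0.048/0.129 ≈ 0.3721
P(Cato | marker) = 0.064/0.129 ≈ 0.4961
P(Arden | marker) = 0.017/0.129 ≈ 0.1318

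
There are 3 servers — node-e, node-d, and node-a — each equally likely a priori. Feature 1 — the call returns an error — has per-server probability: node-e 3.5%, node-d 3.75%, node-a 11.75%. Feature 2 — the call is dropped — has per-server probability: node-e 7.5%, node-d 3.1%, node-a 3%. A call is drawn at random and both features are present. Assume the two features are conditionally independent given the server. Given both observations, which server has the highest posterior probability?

node-a

With a uniform prior (1/3 each), posterior ∝ likelihood:
  node-e: 0.035 × 0.075 = 0.002625
  node-d: 0.0375 × 0.031 = 0.0011625
  node-a: 0.1175 × 0.03 = 0.003525
Normalizing constant = 0.0073125.
Largest term belongs to node-a, so node-a is most probable.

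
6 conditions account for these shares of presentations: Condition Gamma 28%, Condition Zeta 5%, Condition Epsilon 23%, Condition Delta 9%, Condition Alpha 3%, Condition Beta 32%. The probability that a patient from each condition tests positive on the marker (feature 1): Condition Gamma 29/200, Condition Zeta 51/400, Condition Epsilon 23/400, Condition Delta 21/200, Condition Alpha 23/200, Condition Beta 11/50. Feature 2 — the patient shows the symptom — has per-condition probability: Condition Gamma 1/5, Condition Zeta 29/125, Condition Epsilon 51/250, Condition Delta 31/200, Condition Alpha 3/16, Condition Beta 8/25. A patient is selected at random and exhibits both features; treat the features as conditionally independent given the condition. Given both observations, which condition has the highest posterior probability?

Condition Beta

By Bayes' rule, posterior ∝ prior × likelihood:
  Condition Gamma: 0.28 × 0.145 × 0.2 = 0.00812
  Condition Zeta: 0.05 × 0.1275 × 0.232 = 0.001479
  Condition Epsilon: 0.23 × 0.0575 × 0.204 = 0.0026979
  Condition Delta: 0.09 × 0.105 × 0.155 = 0.00146475
  Condition Alpha: 0.03 × 0.115 × 0.1875 = 0.000646875
  Condition Beta: 0.32 × 0.22 × 0.32 = 0.022528
Sum = 0.036936525.
Largest term belongs to Condition Beta, so Condition Beta is most probable.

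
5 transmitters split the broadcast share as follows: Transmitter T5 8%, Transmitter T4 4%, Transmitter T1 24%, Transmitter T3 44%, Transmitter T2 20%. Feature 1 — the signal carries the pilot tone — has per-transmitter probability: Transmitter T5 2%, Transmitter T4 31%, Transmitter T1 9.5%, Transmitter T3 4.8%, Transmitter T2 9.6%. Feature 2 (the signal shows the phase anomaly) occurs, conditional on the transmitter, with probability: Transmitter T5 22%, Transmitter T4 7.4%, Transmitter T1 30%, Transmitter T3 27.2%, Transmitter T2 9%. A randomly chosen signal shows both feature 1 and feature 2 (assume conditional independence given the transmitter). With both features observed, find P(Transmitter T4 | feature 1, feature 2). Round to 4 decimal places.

By Bayes' rule, posterior ∝ prior × likelihood:
  Transmitter T5: 0.08 × 0.02 × 0.22 = 0.000352
  Transmitter T4: 0.04 × 0.31 × 0.074 = 0.0009176
  Transmitter T1: 0.24 × 0.095 × 0.3 = 0.00684
  Transmitter T3: 0.44 × 0.048 × 0.272 = 0.00574464
  Transmitter T2: 0.2 × 0.096 × 0.09 = 0.001728
Total = 0.01558224.
P(Transmitter T4 | evidence) = 0.0009176 / 0.01558224 ≈ 0.0589.

0.0589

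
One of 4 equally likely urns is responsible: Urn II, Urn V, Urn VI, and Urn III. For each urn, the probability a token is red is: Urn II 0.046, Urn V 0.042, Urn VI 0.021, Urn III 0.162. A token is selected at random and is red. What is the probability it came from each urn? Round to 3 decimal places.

With a uniform prior (1/4 each), posterior ∝ likelihood:
  Urn II: 0.046
  Urn V: 0.042
  Urn VI: 0.021
  Urn III: 0.162
Normalizing constant = 0.271.
P(Urn II | red) = 0.046/0.271 ≈ 0.170
P(Urn V | red) = 0.042/0.271 ≈ 0.155
P(Urn VI | red) = 0.021/0.271 ≈ 0.077
P(Urn III | red) = 0.162/0.271 ≈ 0.598
(Check: 0.170+0.155+0.077+0.598 = 1.000.)

Urn II 0.170, Urn V 0.155, Urn VI 0.077, Urn III 0.598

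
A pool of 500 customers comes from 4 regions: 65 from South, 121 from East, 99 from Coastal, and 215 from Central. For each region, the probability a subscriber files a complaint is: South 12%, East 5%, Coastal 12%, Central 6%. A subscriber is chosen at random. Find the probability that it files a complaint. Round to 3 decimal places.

Compute prior × likelihood for every hypothesis:
  South: 0.13 × 0.12 = 0.0156
  East: 0.242 × 0.05 = 0.0121
  Coastal: 0.198 × 0.12 = 0.02376
  Central: 0.43 × 0.06 = 0.0258
P(complaint) = 0.0156 + 0.0121 + 0.02376 + 0.0258 = 0.07726 → 0.077.

0.077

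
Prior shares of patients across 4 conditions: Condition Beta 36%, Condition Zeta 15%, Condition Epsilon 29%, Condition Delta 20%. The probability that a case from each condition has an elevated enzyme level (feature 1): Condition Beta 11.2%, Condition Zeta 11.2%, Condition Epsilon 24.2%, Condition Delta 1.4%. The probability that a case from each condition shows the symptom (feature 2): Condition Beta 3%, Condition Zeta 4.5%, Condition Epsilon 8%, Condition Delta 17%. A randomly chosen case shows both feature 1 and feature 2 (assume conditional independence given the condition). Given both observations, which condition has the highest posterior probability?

Condition Epsilon

By Bayes' rule, posterior ∝ prior × likelihood:
  Condition Beta: 0.36 × 0.112 × 0.03 = 0.0012096
  Condition Zeta: 0.15 × 0.112 × 0.045 = 0.000756
  Condition Epsilon: 0.29 × 0.242 × 0.08 = 0.0056144
  Condition Delta: 0.2 × 0.014 × 0.17 = 0.000476
Normalizing constant = 0.008056.
Largest term belongs to Condition Epsilon, so Condition Epsilon is most probable.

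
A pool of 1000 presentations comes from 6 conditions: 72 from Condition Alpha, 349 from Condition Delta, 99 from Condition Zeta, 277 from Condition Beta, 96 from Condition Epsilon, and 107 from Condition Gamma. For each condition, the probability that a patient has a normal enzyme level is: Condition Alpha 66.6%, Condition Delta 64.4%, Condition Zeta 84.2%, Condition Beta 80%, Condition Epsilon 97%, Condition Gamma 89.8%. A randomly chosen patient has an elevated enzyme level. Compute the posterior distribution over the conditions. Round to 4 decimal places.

Taking complements, P(elevated | each) = Condition Alpha 0.334, Condition Delta 0.356, Condition Zeta 0.158, Condition Beta 0.2, Condition Epsilon 0.03, Condition Gamma 0.102.
Unnormalized posteriors (prior × likelihood):
  Condition Alpha: 0.072 × 0.334 = 0.024048
  Condition Delta: 0.349 × 0.356 = 0.124244
  Condition Zeta: 0.099 × 0.158 = 0.015642
  Condition Beta: 0.277 × 0.2 = 0.0554
  Condition Epsilon: 0.096 × 0.03 = 0.00288
  Condition Gamma: 0.107 × 0.102 = 0.010914
Sum = 0.233128.
P(Condition Alpha | elevated) = 0.024048/0.233128 ≈ 0.1032
P(Condition Delta | elevated) = 0.124244/0.233128 ≈ 0.5329
P(Condition Zeta | elevated) = 0.015642/0.233128 ≈ 0.0671
P(Condition Beta | elevated) = 0.0554/0.233128 ≈ 0.2376
P(Condition Epsilon | elevated) = 0.00288/0.233128 ≈ 0.0124
P(Condition Gamma | elevated) = 0.010914/0.233128 ≈ 0.0468

Condition Alpha 0.1032, Condition Delta 0.5329, Condition Zeta 0.0671, Condition Beta 0.2376, Condition Epsilon 0.0124, Condition Gamma 0.0468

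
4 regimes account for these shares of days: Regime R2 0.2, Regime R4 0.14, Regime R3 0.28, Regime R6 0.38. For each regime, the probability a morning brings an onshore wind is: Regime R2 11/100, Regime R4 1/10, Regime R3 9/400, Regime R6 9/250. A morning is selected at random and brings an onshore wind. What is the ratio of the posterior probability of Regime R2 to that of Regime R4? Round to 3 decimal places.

By Bayes' rule, posterior ∝ prior × likelihood:
  Regime R2: 0.2 × 0.11 = 0.022
  Regime R4: 0.14 × 0.1 = 0.014
  Regime R3: 0.28 × 0.0225 = 0.0063
  Regime R6: 0.38 × 0.036 = 0.01368
Total = 0.05598.
The ratio is 0.022 / 0.014 (the normalizer cancels) = 1.571.

1.571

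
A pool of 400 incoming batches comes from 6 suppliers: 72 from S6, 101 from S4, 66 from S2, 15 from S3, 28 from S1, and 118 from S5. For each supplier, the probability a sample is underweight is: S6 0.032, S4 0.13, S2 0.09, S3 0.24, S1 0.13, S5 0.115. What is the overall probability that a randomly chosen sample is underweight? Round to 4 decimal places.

Prior × likelihood for each hypothesis:
  S6: 0.18 × 0.032 = 0.00576
  S4: 0.2525 × 0.13 = 0.032825
  S2: 0.165 × 0.09 = 0.01485
  S3: 0.0375 × 0.24 = 0.009
  S1: 0.07 × 0.13 = 0.0091
  S5: 0.295 × 0.115 = 0.033925
P(underweight) = 0.00576 + 0.032825 + 0.01485 + 0.009 + 0.0091 + 0.033925 = 0.10546 → 0.1055.

0.1055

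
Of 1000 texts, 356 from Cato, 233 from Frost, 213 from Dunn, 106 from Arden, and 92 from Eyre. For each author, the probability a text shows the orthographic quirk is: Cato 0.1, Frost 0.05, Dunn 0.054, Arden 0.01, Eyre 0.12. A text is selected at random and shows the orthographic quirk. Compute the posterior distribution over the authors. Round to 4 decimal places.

Cato 0.5025, Frost 0.1644, Dunn 0.1623, Arden 0.0150, Eyre 0.1558

Unnormalized posteriors (prior × likelihood):
  Cato: 0.356 × 0.1 = 0.0356
  Frost: 0.233 × 0.05 = 0.01165
  Dunn: 0.213 × 0.054 = 0.011502
  Arden: 0.106 × 0.01 = 0.00106
  Eyre: 0.092 × 0.12 = 0.01104
Normalizing constant = 0.070852.
P(Cato | quirk) = 0.0356/0.070852 ≈ 0.5025
P(Frost | quirk) = 0.01165/0.070852 ≈ 0.1644
P(Dunn | quirk) = 0.011502/0.070852 ≈ 0.1623
P(Arden | quirk) = 0.00106/0.070852 ≈ 0.0150
P(Eyre | quirk) = 0.01104/0.070852 ≈ 0.1558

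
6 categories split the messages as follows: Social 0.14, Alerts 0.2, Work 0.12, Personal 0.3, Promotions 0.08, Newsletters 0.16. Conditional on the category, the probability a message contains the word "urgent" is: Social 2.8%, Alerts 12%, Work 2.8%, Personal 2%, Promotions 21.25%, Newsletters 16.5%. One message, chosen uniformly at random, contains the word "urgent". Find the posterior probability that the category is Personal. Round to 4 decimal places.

0.0744

Unnormalized posteriors (prior × likelihood):
  Social: 0.14 × 0.028 = 0.00392
  Alerts: 0.2 × 0.12 = 0.024
  Work: 0.12 × 0.028 = 0.00336
  Personal: 0.3 × 0.02 = 0.006
  Promotions: 0.08 × 0.2125 = 0.017
  Newsletters: 0.16 × 0.165 = 0.0264
Total = 0.08068.
P(Personal | evidence) = 0.006 / 0.08068 ≈ 0.0744.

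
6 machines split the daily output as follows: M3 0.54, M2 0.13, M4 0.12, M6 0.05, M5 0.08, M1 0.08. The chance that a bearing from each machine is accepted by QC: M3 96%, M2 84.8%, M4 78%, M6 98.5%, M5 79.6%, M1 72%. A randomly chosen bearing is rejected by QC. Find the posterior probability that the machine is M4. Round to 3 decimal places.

0.246

Taking complements, P(rejected | each) = M3 0.04, M2 0.152, M4 0.22, M6 0.015, M5 0.204, M1 0.28.
By Bayes' rule, posterior ∝ prior × likelihood:
  M3: 0.54 × 0.04 = 0.0216
  M2: 0.13 × 0.152 = 0.01976
  M4: 0.12 × 0.22 = 0.0264
  M6: 0.05 × 0.015 = 0.00075
  M5: 0.08 × 0.204 = 0.01632
  M1: 0.08 × 0.28 = 0.0224
Sum = 0.10723.
P(M4 | evidence) = 0.0264 / 0.10723 ≈ 0.246.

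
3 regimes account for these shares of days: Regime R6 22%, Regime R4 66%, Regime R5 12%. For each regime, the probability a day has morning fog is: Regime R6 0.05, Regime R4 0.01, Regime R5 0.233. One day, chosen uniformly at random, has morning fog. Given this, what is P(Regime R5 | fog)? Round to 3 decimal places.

0.614

Prior × likelihood for each hypothesis:
  Regime R6: 0.22 × 0.05 = 0.011
  Regime R4: 0.66 × 0.01 = 0.0066
  Regime R5: 0.12 × 0.233 = 0.02796
Normalizing constant = 0.04556.
P(Regime R5 | evidence) = 0.02796 / 0.04556 ≈ 0.614.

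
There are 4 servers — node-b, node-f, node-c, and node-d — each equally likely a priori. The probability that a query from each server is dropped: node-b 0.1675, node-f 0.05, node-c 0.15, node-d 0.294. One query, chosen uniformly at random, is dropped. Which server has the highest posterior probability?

With a uniform prior (1/4 each), posterior ∝ likelihood:
  node-b: 0.1675
  node-f: 0.05
  node-c: 0.15
  node-d: 0.294
Sum = 0.6615.
Largest term belongs to node-d, so node-d is most probable.

node-d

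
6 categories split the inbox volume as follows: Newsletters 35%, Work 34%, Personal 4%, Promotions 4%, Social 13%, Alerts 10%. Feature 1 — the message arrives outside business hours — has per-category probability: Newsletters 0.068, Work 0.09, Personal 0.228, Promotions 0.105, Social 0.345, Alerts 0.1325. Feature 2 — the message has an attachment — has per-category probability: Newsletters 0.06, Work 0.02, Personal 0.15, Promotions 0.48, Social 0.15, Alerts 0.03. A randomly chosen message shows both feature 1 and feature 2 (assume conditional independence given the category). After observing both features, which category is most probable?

Compute prior × likelihood for every hypothesis:
  Newsletters: 0.35 × 0.068 × 0.06 = 0.001428
  Work: 0.34 × 0.09 × 0.02 = 0.000612
  Personal: 0.04 × 0.228 × 0.15 = 0.001368
  Promotions: 0.04 × 0.105 × 0.48 = 0.002016
  Social: 0.13 × 0.345 × 0.15 = 0.0067275
  Alerts: 0.1 × 0.1325 × 0.03 = 0.0003975
Sum = 0.012549.
Largest term belongs to Social, so Social is most probable.

Social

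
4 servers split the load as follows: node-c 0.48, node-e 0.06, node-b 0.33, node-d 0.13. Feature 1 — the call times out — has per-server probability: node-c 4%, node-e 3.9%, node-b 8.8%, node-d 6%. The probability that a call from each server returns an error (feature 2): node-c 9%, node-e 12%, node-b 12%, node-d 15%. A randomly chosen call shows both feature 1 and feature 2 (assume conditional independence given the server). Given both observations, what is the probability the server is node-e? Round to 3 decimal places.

Unnormalized posteriors (prior × likelihood):
  node-c: 0.48 × 0.04 × 0.09 = 0.001728
  node-e: 0.06 × 0.039 × 0.12 = 0.0002808
  node-b: 0.33 × 0.088 × 0.12 = 0.0034848
  node-d: 0.13 × 0.06 × 0.15 = 0.00117
Total = 0.0066636.
P(node-e | evidence) = 0.0002808 / 0.0066636 ≈ 0.042.

0.042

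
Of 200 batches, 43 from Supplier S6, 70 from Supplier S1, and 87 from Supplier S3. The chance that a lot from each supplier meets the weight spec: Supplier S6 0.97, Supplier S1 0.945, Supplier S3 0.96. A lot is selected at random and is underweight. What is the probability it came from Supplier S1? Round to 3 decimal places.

Taking complements, P(underweight | each) = Supplier S6 0.03, Supplier S1 0.055, Supplier S3 0.04.
Compute prior × likelihood for every hypothesis:
  Supplier S6: 0.215 × 0.03 = 0.00645
  Supplier S1: 0.35 × 0.055 = 0.01925
  Supplier S3: 0.435 × 0.04 = 0.0174
Sum = 0.0431.
P(Supplier S1 | evidence) = 0.01925 / 0.0431 ≈ 0.447.

0.447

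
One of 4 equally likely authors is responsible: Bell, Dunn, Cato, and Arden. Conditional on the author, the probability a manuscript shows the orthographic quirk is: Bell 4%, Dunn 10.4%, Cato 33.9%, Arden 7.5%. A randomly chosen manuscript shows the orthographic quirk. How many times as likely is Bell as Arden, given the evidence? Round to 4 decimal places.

Since the prior is uniform, the posterior is proportional to the likelihood:
  Bell: 0.04
  Dunn: 0.104
  Cato: 0.339
  Arden: 0.075
Total = 0.558.
The ratio is 0.04 / 0.075 (the normalizer cancels) = 0.5333.

0.5333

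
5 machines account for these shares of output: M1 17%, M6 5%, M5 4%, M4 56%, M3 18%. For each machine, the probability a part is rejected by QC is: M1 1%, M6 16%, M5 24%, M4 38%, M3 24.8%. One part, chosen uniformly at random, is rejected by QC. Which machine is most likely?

M4

Prior × likelihood for each hypothesis:
  M1: 0.17 × 0.01 = 0.0017
  M6: 0.05 × 0.16 = 0.008
  M5: 0.04 × 0.24 = 0.0096
  M4: 0.56 × 0.38 = 0.2128
  M3: 0.18 × 0.248 = 0.04464
Sum = 0.27674.
Largest term belongs to M4, so M4 is most probable.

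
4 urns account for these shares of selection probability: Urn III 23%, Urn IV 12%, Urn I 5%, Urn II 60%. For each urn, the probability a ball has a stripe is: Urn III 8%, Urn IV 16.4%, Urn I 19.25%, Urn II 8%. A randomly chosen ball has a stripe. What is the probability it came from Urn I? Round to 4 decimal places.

0.1006

By Bayes' rule, posterior ∝ prior × likelihood:
  Urn III: 0.23 × 0.08 = 0.0184
  Urn IV: 0.12 × 0.164 = 0.01968
  Urn I: 0.05 × 0.1925 = 0.009625
  Urn II: 0.6 × 0.08 = 0.048
Sum = 0.095705.
P(Urn I | evidence) = 0.009625 / 0.095705 ≈ 0.1006.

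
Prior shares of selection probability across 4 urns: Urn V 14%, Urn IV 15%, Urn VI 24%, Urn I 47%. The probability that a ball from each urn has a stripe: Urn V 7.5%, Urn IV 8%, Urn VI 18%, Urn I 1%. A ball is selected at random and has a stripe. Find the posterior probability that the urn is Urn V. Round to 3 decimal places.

0.149

By Bayes' rule, posterior ∝ prior × likelihood:
  Urn V: 0.14 × 0.075 = 0.0105
  Urn IV: 0.15 × 0.08 = 0.012
  Urn VI: 0.24 × 0.18 = 0.0432
  Urn I: 0.47 × 0.01 = 0.0047
Sum = 0.0704.
P(Urn V | evidence) = 0.0105 / 0.0704 ≈ 0.149.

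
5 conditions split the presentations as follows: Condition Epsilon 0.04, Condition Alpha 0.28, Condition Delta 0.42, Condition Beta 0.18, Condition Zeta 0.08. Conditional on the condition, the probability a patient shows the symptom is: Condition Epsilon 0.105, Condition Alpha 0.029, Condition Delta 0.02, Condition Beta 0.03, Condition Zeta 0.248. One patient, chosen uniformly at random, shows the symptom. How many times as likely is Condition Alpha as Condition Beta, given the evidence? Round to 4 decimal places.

1.5037

By Bayes' rule, posterior ∝ prior × likelihood:
  Condition Epsilon: 0.04 × 0.105 = 0.0042
  Condition Alpha: 0.28 × 0.029 = 0.00812
  Condition Delta: 0.42 × 0.02 = 0.0084
  Condition Beta: 0.18 × 0.03 = 0.0054
  Condition Zeta: 0.08 × 0.248 = 0.01984
Sum = 0.04596.
The ratio is 0.00812 / 0.0054 (the normalizer cancels) = 1.5037.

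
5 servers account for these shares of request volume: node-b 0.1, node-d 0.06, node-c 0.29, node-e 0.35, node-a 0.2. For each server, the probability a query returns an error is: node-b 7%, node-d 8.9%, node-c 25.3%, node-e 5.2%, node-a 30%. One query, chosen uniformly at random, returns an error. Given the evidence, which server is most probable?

node-c

Compute prior × likelihood for every hypothesis:
  node-b: 0.1 × 0.07 = 0.007
  node-d: 0.06 × 0.089 = 0.00534
  node-c: 0.29 × 0.253 = 0.07337
  node-e: 0.35 × 0.052 = 0.0182
  node-a: 0.2 × 0.3 = 0.06
Normalizing constant = 0.16391.
Largest term belongs to node-c, so node-c is most probable.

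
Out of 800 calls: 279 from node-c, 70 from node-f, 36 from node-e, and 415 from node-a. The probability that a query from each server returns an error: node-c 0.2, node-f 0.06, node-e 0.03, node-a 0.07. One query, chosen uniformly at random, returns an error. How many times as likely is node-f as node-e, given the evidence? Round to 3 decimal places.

3.889

By Bayes' rule, posterior ∝ prior × likelihood:
  node-c: 0.34875 × 0.2 = 0.06975
  node-f: 0.0875 × 0.06 = 0.00525
  node-e: 0.045 × 0.03 = 0.00135
  node-a: 0.51875 × 0.07 = 0.0363125
Total = 0.1126625.
The ratio is 0.00525 / 0.00135 (the normalizer cancels) = 3.889.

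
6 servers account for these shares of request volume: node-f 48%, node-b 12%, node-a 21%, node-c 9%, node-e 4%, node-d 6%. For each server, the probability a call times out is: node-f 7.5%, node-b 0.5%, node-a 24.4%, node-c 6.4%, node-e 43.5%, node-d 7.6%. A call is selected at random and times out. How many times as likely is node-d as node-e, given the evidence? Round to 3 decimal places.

0.262

Unnormalized posteriors (prior × likelihood):
  node-f: 0.48 × 0.075 = 0.036
  node-b: 0.12 × 0.005 = 0.0006
  node-a: 0.21 × 0.244 = 0.05124
  node-c: 0.09 × 0.064 = 0.00576
  node-e: 0.04 × 0.435 = 0.0174
  node-d: 0.06 × 0.076 = 0.00456
Normalizing constant = 0.11556.
The ratio is 0.00456 / 0.0174 (the normalizer cancels) = 0.262.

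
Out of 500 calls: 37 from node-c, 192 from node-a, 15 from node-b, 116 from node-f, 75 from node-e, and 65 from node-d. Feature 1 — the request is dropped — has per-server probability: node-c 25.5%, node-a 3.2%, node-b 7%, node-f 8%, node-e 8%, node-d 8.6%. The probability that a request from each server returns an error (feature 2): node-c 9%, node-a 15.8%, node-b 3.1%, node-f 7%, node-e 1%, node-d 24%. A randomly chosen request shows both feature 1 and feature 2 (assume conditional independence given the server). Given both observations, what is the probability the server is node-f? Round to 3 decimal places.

0.166

Prior × likelihood for each hypothesis:
  node-c: 0.074 × 0.255 × 0.09 = 0.0016983
  node-a: 0.384 × 0.032 × 0.158 = 0.001941504
  node-b: 0.03 × 0.07 × 0.031 = 0.0000651
  node-f: 0.232 × 0.08 × 0.07 = 0.0012992
  node-e: 0.15 × 0.08 × 0.01 = 0.00012
  node-d: 0.13 × 0.086 × 0.24 = 0.0026832
Sum = 0.007807304.
P(node-f | evidence) = 0.0012992 / 0.007807304 ≈ 0.166.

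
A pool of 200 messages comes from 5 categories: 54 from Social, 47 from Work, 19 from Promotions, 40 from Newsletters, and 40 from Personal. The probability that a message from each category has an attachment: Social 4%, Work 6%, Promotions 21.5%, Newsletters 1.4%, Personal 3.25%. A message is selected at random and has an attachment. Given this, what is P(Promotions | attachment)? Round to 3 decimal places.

Prior × likelihood for each hypothesis:
  Social: 0.27 × 0.04 = 0.0108
  Work: 0.235 × 0.06 = 0.0141
  Promotions: 0.095 × 0.215 = 0.020425
  Newsletters: 0.2 × 0.014 = 0.0028
  Personal: 0.2 × 0.0325 = 0.0065
Sum = 0.054625.
P(Promotions | evidence) = 0.020425 / 0.054625 ≈ 0.374.

0.374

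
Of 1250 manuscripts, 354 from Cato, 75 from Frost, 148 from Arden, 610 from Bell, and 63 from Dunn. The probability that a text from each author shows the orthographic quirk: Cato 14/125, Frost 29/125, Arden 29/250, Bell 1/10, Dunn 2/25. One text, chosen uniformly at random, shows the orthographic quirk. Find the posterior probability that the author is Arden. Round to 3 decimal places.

0.122

Unnormalized posteriors (prior × likelihood):
  Cato: 0.2832 × 0.112 = 0.0317184
  Frost: 0.06 × 0.232 = 0.01392
  Arden: 0.1184 × 0.116 = 0.0137344
  Bell: 0.488 × 0.1 = 0.0488
  Dunn: 0.0504 × 0.08 = 0.004032
Total = 0.1122048.
P(Arden | evidence) = 0.0137344 / 0.1122048 ≈ 0.122.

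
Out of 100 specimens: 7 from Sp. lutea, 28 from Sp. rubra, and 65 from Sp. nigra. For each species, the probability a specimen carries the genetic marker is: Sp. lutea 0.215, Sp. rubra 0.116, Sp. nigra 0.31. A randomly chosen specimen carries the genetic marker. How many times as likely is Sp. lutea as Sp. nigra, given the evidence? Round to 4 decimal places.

Unnormalized posteriors (prior × likelihood):
  Sp. lutea: 0.07 × 0.215 = 0.01505
  Sp. rubra: 0.28 × 0.116 = 0.03248
  Sp. nigra: 0.65 × 0.31 = 0.2015
Sum = 0.24903.
The ratio is 0.01505 / 0.2015 (the normalizer cancels) = 0.0747.

0.0747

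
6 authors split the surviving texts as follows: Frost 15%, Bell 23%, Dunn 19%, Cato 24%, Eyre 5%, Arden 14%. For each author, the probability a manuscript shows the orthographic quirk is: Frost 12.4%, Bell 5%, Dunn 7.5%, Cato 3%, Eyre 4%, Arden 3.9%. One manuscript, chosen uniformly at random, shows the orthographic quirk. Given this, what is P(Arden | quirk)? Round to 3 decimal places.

Compute prior × likelihood for every hypothesis:
  Frost: 0.15 × 0.124 = 0.0186
  Bell: 0.23 × 0.05 = 0.0115
  Dunn: 0.19 × 0.075 = 0.01425
  Cato: 0.24 × 0.03 = 0.0072
  Eyre: 0.05 × 0.04 = 0.002
  Arden: 0.14 × 0.039 = 0.00546
Sum = 0.05901.
P(Arden | evidence) = 0.00546 / 0.05901 ≈ 0.093.

0.093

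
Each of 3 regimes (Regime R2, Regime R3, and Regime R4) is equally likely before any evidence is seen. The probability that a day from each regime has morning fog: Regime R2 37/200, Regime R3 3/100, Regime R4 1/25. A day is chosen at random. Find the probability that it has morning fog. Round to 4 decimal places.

Since the prior is uniform, the posterior is proportional to the likelihood:
  Regime R2: 0.185
  Regime R3: 0.03
  Regime R4: 0.04
P(fog) = (1/3) × (0.185 + 0.03 + 0.04) = 0.255/3 ≈ 0.0850.

0.0850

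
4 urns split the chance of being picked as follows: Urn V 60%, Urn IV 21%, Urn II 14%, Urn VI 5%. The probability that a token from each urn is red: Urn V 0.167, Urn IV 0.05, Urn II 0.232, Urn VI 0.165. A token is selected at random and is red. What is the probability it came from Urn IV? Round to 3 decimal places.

Prior × likelihood for each hypothesis:
  Urn V: 0.6 × 0.167 = 0.1002
  Urn IV: 0.21 × 0.05 = 0.0105
  Urn II: 0.14 × 0.232 = 0.03248
  Urn VI: 0.05 × 0.165 = 0.00825
Total = 0.15143.
P(Urn IV | evidence) = 0.0105 / 0.15143 ≈ 0.069.

0.069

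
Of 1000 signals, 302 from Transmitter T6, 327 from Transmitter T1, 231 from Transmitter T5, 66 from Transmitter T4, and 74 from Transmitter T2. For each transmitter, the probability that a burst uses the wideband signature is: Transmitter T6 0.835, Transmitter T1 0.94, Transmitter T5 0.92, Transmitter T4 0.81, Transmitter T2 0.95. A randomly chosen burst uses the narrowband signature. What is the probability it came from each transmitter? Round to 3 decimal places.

Taking complements, P(narrowband | each) = Transmitter T6 0.165, Transmitter T1 0.06, Transmitter T5 0.08, Transmitter T4 0.19, Transmitter T2 0.05.
Prior × likelihood for each hypothesis:
  Transmitter T6: 0.302 × 0.165 = 0.04983
  Transmitter T1: 0.327 × 0.06 = 0.01962
  Transmitter T5: 0.231 × 0.08 = 0.01848
  Transmitter T4: 0.066 × 0.19 = 0.01254
  Transmitter T2: 0.074 × 0.05 = 0.0037
Total = 0.10417.
P(Transmitter T6 | narrowband) = 0.04983/0.10417 ≈ 0.478
P(Transmitter T1 | narrowband) = 0.01962/0.10417 ≈ 0.188
P(Transmitter T5 | narrowband) = 0.01848/0.10417 ≈ 0.177
P(Transmitter T4 | narrowband) = 0.01254/0.10417 ≈ 0.120
P(Transmitter T2 | narrowband) = 0.0037/0.10417 ≈ 0.036

Transmitter T6 0.478, Transmitter T1 0.188, Transmitter T5 0.177, Transmitter T4 0.120, Transmitter T2 0.036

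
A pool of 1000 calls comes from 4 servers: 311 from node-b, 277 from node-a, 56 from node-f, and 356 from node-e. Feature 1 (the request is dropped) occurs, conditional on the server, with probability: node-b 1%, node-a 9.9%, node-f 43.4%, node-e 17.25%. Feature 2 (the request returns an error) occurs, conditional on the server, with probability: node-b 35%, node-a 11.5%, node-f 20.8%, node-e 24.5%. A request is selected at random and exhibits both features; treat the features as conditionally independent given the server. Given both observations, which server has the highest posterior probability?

By Bayes' rule, posterior ∝ prior × likelihood:
  node-b: 0.311 × 0.01 × 0.35 = 0.0010885
  node-a: 0.277 × 0.099 × 0.115 = 0.003153645
  node-f: 0.056 × 0.434 × 0.208 = 0.005055232
  node-e: 0.356 × 0.1725 × 0.245 = 0.01504545
Normalizing constant = 0.024342827.
Largest term belongs to node-e, so node-e is most probable.

node-e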